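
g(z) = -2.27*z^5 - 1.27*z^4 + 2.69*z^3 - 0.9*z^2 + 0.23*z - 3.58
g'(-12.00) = -225391.45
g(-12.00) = 533729.66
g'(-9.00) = -70093.93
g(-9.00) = 123669.20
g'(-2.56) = -344.52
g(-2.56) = 139.85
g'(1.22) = -24.32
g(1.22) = -8.70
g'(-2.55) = -338.38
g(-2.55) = 136.43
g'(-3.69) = -1732.28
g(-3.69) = 1165.66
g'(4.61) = -5460.51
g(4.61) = -5058.10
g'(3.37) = -1572.53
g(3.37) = -1060.55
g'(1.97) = -181.78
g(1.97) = -72.53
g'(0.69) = -1.41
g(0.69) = -3.61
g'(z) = -11.35*z^4 - 5.08*z^3 + 8.07*z^2 - 1.8*z + 0.23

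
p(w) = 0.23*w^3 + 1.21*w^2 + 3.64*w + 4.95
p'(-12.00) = 73.96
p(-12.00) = -261.93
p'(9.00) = 81.31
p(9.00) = 303.39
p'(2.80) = 15.83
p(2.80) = 29.68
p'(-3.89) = 4.67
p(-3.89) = -4.44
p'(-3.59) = 3.84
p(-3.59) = -3.16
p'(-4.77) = 7.80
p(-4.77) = -9.84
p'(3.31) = 19.21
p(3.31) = 38.60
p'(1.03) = 6.86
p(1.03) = 10.23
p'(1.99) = 11.19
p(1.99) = 18.80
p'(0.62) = 5.41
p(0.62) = 7.73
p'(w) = 0.69*w^2 + 2.42*w + 3.64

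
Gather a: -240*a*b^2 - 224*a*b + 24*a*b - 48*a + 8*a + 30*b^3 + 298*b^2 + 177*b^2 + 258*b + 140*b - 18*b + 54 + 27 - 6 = a*(-240*b^2 - 200*b - 40) + 30*b^3 + 475*b^2 + 380*b + 75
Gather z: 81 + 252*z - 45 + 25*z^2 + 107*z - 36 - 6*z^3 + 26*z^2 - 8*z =-6*z^3 + 51*z^2 + 351*z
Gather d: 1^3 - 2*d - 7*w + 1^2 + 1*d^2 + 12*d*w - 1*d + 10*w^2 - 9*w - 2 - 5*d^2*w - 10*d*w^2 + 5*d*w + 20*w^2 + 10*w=d^2*(1 - 5*w) + d*(-10*w^2 + 17*w - 3) + 30*w^2 - 6*w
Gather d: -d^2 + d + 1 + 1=-d^2 + d + 2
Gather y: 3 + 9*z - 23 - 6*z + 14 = 3*z - 6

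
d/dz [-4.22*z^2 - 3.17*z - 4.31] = -8.44*z - 3.17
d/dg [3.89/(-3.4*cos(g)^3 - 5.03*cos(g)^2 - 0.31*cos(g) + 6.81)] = (39.678*sin(g)^2 - 39.1334*cos(g) - 40.8839)*sin(g)/(3.4*cos(g)^3 + 5.03*cos(g)^2 + 0.31*cos(g) - 6.81)^2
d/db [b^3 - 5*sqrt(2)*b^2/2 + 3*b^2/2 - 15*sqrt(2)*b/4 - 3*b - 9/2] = 3*b^2 - 5*sqrt(2)*b + 3*b - 15*sqrt(2)/4 - 3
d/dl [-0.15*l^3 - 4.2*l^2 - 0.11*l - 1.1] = -0.45*l^2 - 8.4*l - 0.11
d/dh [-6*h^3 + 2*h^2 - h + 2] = -18*h^2 + 4*h - 1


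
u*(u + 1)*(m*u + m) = m*u^3 + 2*m*u^2 + m*u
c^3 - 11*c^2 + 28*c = c*(c - 7)*(c - 4)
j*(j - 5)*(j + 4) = j^3 - j^2 - 20*j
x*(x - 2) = x^2 - 2*x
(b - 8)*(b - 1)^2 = b^3 - 10*b^2 + 17*b - 8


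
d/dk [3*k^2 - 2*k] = 6*k - 2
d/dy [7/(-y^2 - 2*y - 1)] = 14*(y + 1)/(y^2 + 2*y + 1)^2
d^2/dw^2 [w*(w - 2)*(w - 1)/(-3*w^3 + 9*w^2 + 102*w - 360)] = 8*(-9*w^5 + 87*w^4 - 369*w^3 + 1410*w^2 - 3780*w + 2920)/(w^9 - 9*w^8 - 75*w^7 + 945*w^6 + 390*w^5 - 31644*w^4 + 77336*w^3 + 286560*w^2 - 1468800*w + 1728000)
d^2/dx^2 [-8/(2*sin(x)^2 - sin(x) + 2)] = 8*(16*sin(x)^4 - 6*sin(x)^3 - 39*sin(x)^2 + 14*sin(x) + 6)/(-sin(x) - cos(2*x) + 3)^3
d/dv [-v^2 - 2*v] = -2*v - 2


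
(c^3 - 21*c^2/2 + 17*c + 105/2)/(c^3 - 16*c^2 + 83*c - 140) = (c + 3/2)/(c - 4)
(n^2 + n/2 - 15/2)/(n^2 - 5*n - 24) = (n - 5/2)/(n - 8)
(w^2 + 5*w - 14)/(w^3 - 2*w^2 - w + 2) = (w + 7)/(w^2 - 1)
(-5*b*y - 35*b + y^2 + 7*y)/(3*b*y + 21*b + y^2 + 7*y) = (-5*b + y)/(3*b + y)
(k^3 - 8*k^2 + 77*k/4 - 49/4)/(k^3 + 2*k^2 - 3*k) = (k^2 - 7*k + 49/4)/(k*(k + 3))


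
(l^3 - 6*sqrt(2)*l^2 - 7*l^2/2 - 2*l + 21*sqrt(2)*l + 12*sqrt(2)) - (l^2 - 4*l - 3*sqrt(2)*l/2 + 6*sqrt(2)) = l^3 - 6*sqrt(2)*l^2 - 9*l^2/2 + 2*l + 45*sqrt(2)*l/2 + 6*sqrt(2)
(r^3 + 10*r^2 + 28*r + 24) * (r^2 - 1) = r^5 + 10*r^4 + 27*r^3 + 14*r^2 - 28*r - 24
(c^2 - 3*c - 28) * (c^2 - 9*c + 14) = c^4 - 12*c^3 + 13*c^2 + 210*c - 392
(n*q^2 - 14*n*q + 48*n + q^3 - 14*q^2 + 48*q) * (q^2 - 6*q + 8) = n*q^4 - 20*n*q^3 + 140*n*q^2 - 400*n*q + 384*n + q^5 - 20*q^4 + 140*q^3 - 400*q^2 + 384*q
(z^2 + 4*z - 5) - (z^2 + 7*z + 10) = -3*z - 15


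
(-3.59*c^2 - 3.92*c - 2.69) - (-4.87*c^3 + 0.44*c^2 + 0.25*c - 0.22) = 4.87*c^3 - 4.03*c^2 - 4.17*c - 2.47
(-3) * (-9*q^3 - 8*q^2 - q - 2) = 27*q^3 + 24*q^2 + 3*q + 6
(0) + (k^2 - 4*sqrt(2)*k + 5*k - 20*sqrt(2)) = k^2 - 4*sqrt(2)*k + 5*k - 20*sqrt(2)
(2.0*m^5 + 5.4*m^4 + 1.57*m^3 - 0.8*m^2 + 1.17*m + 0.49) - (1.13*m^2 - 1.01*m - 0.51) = 2.0*m^5 + 5.4*m^4 + 1.57*m^3 - 1.93*m^2 + 2.18*m + 1.0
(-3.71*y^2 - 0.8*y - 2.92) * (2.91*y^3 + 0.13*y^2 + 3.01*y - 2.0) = -10.7961*y^5 - 2.8103*y^4 - 19.7683*y^3 + 4.6324*y^2 - 7.1892*y + 5.84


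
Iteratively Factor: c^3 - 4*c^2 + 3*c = (c)*(c^2 - 4*c + 3) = c*(c - 1)*(c - 3)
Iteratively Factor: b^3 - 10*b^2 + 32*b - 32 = (b - 4)*(b^2 - 6*b + 8) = (b - 4)^2*(b - 2)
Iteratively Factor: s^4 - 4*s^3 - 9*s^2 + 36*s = (s)*(s^3 - 4*s^2 - 9*s + 36) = s*(s - 4)*(s^2 - 9) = s*(s - 4)*(s + 3)*(s - 3)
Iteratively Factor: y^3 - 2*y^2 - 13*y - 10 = (y - 5)*(y^2 + 3*y + 2) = (y - 5)*(y + 2)*(y + 1)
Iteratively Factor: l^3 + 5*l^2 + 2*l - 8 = (l + 4)*(l^2 + l - 2) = (l + 2)*(l + 4)*(l - 1)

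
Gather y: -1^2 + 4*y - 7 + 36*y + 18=40*y + 10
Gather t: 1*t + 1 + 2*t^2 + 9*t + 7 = 2*t^2 + 10*t + 8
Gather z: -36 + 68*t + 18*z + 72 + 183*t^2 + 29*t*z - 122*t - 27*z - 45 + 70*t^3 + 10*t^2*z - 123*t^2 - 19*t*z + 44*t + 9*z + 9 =70*t^3 + 60*t^2 - 10*t + z*(10*t^2 + 10*t)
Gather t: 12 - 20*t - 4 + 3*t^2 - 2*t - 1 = 3*t^2 - 22*t + 7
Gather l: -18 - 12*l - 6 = -12*l - 24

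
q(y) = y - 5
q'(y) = 1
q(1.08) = -3.92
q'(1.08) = 1.00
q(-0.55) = -5.55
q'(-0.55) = 1.00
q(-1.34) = -6.34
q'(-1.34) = 1.00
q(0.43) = -4.57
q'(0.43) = 1.00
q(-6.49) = -11.49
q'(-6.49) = 1.00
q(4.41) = -0.59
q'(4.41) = 1.00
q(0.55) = -4.45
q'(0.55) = 1.00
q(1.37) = -3.63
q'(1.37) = 1.00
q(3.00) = -2.00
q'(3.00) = 1.00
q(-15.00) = -20.00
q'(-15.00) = 1.00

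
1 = 1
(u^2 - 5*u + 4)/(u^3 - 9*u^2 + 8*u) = (u - 4)/(u*(u - 8))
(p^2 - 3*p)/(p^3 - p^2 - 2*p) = (3 - p)/(-p^2 + p + 2)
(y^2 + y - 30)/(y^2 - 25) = (y + 6)/(y + 5)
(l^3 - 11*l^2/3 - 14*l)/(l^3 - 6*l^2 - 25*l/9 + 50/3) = 3*l*(3*l + 7)/(9*l^2 - 25)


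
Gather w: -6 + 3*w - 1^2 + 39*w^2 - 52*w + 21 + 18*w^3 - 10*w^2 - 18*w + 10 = 18*w^3 + 29*w^2 - 67*w + 24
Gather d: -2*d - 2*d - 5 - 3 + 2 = -4*d - 6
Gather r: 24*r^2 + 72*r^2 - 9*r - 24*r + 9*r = 96*r^2 - 24*r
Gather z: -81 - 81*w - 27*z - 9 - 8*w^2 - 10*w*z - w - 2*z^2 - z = -8*w^2 - 82*w - 2*z^2 + z*(-10*w - 28) - 90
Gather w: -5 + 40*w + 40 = 40*w + 35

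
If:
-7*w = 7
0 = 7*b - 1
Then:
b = 1/7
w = -1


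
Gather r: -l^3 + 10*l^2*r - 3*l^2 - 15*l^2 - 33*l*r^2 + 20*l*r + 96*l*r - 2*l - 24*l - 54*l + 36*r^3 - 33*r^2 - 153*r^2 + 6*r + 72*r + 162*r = -l^3 - 18*l^2 - 80*l + 36*r^3 + r^2*(-33*l - 186) + r*(10*l^2 + 116*l + 240)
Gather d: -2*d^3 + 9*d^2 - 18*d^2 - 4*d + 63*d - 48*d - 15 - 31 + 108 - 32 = -2*d^3 - 9*d^2 + 11*d + 30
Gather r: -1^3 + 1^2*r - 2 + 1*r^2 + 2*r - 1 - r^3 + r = -r^3 + r^2 + 4*r - 4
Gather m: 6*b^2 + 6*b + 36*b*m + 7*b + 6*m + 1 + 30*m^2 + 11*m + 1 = 6*b^2 + 13*b + 30*m^2 + m*(36*b + 17) + 2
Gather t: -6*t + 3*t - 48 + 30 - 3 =-3*t - 21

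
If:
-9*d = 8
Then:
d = -8/9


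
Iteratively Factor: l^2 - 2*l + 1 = (l - 1)*(l - 1)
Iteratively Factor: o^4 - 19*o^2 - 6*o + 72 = (o + 3)*(o^3 - 3*o^2 - 10*o + 24) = (o - 4)*(o + 3)*(o^2 + o - 6) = (o - 4)*(o + 3)^2*(o - 2)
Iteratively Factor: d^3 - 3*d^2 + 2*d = (d - 2)*(d^2 - d) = d*(d - 2)*(d - 1)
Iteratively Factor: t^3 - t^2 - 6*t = (t)*(t^2 - t - 6) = t*(t + 2)*(t - 3)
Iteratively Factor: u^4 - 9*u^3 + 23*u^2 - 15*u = (u - 1)*(u^3 - 8*u^2 + 15*u) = u*(u - 1)*(u^2 - 8*u + 15) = u*(u - 5)*(u - 1)*(u - 3)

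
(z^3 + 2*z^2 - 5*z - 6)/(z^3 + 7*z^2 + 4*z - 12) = (z^3 + 2*z^2 - 5*z - 6)/(z^3 + 7*z^2 + 4*z - 12)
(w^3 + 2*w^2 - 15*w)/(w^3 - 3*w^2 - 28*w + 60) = w*(w - 3)/(w^2 - 8*w + 12)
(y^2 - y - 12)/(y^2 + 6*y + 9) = (y - 4)/(y + 3)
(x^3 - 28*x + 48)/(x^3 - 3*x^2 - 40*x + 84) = (x - 4)/(x - 7)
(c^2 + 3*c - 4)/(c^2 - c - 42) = (-c^2 - 3*c + 4)/(-c^2 + c + 42)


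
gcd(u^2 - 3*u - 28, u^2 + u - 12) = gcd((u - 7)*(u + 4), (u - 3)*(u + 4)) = u + 4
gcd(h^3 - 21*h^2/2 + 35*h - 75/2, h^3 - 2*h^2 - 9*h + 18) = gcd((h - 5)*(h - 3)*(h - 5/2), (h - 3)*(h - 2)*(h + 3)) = h - 3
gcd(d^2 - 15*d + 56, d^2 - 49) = d - 7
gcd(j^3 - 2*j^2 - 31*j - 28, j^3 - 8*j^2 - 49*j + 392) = j - 7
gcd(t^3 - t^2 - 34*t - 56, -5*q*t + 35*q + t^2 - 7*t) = t - 7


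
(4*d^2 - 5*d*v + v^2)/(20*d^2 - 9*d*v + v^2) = (-d + v)/(-5*d + v)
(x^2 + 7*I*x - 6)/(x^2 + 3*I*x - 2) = (x + 6*I)/(x + 2*I)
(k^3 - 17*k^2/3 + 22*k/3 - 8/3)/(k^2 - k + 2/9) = 3*(k^2 - 5*k + 4)/(3*k - 1)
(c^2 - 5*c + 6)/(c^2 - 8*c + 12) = (c - 3)/(c - 6)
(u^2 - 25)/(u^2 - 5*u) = (u + 5)/u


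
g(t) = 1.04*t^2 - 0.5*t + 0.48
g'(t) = 2.08*t - 0.5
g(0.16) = 0.43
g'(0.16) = -0.17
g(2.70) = 6.71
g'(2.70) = 5.12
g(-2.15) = 6.36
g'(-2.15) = -4.97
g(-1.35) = 3.05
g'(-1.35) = -3.31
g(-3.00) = 11.34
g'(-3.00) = -6.74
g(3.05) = 8.63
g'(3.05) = 5.84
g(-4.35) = 22.33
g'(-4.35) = -9.55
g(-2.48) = 8.12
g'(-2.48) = -5.66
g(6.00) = 34.92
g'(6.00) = 11.98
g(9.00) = 80.22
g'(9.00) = 18.22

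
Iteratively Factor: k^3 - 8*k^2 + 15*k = (k)*(k^2 - 8*k + 15) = k*(k - 3)*(k - 5)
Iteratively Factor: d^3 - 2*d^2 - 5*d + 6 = (d - 3)*(d^2 + d - 2) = (d - 3)*(d - 1)*(d + 2)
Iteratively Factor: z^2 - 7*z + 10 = (z - 2)*(z - 5)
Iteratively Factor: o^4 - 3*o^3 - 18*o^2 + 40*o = (o + 4)*(o^3 - 7*o^2 + 10*o) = (o - 2)*(o + 4)*(o^2 - 5*o) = o*(o - 2)*(o + 4)*(o - 5)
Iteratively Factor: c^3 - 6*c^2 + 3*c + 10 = (c - 5)*(c^2 - c - 2) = (c - 5)*(c - 2)*(c + 1)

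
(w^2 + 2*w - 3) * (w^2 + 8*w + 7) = w^4 + 10*w^3 + 20*w^2 - 10*w - 21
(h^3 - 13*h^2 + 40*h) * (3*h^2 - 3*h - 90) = 3*h^5 - 42*h^4 + 69*h^3 + 1050*h^2 - 3600*h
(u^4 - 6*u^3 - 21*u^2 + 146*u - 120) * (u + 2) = u^5 - 4*u^4 - 33*u^3 + 104*u^2 + 172*u - 240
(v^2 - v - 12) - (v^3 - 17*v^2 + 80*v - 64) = -v^3 + 18*v^2 - 81*v + 52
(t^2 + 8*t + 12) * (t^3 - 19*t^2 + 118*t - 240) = t^5 - 11*t^4 - 22*t^3 + 476*t^2 - 504*t - 2880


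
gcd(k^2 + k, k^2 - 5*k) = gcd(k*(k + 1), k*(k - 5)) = k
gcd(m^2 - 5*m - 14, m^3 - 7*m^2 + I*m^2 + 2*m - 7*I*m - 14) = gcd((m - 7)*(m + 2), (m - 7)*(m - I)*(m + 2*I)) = m - 7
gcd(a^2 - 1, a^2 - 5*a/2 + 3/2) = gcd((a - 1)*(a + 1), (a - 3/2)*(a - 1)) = a - 1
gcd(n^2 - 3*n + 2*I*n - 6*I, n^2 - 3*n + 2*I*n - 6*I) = n^2 + n*(-3 + 2*I) - 6*I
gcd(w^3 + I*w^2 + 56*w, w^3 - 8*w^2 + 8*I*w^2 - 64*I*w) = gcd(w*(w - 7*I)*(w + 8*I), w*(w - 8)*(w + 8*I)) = w^2 + 8*I*w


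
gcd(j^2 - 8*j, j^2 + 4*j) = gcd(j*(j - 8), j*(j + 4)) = j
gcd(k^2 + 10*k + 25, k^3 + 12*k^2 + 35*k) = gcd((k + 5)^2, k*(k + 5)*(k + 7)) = k + 5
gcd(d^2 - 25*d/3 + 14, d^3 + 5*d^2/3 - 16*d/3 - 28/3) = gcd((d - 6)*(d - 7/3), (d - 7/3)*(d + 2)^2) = d - 7/3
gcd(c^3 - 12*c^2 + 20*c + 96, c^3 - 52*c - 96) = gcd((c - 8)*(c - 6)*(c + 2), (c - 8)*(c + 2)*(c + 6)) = c^2 - 6*c - 16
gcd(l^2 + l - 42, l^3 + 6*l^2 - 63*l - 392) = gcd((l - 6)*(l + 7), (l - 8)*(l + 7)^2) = l + 7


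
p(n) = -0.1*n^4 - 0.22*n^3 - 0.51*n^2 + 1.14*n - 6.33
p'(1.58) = -3.70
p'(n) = -0.4*n^3 - 0.66*n^2 - 1.02*n + 1.14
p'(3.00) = -18.66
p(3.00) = -21.54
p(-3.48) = -21.87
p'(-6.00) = 69.90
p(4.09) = -53.23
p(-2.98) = -16.32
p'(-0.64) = 1.63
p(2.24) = -11.33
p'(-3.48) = 13.55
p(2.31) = -11.98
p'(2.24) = -8.95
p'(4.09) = -41.44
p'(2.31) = -9.67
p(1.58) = -7.29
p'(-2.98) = 8.90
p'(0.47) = 0.47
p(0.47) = -5.93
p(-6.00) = -113.61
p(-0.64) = -7.23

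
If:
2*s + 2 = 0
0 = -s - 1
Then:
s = -1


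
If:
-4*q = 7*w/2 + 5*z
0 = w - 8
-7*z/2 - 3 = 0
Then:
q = -83/14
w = 8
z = -6/7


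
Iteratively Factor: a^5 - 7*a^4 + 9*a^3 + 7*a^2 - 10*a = (a - 5)*(a^4 - 2*a^3 - a^2 + 2*a) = (a - 5)*(a - 1)*(a^3 - a^2 - 2*a) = (a - 5)*(a - 1)*(a + 1)*(a^2 - 2*a) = (a - 5)*(a - 2)*(a - 1)*(a + 1)*(a)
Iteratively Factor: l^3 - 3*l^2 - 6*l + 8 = (l + 2)*(l^2 - 5*l + 4) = (l - 4)*(l + 2)*(l - 1)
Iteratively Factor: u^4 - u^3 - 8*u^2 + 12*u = (u - 2)*(u^3 + u^2 - 6*u) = (u - 2)*(u + 3)*(u^2 - 2*u) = u*(u - 2)*(u + 3)*(u - 2)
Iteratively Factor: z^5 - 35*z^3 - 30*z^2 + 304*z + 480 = (z - 4)*(z^4 + 4*z^3 - 19*z^2 - 106*z - 120) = (z - 5)*(z - 4)*(z^3 + 9*z^2 + 26*z + 24) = (z - 5)*(z - 4)*(z + 3)*(z^2 + 6*z + 8) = (z - 5)*(z - 4)*(z + 2)*(z + 3)*(z + 4)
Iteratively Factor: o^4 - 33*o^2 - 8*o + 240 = (o + 4)*(o^3 - 4*o^2 - 17*o + 60) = (o - 5)*(o + 4)*(o^2 + o - 12) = (o - 5)*(o - 3)*(o + 4)*(o + 4)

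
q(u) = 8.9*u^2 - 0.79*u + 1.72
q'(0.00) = -0.79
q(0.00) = 1.72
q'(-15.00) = -267.79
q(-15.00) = 2016.07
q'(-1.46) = -26.78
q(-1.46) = 21.84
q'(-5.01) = -89.97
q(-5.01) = 229.07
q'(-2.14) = -38.88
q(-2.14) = 44.17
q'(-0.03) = -1.32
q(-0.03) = 1.75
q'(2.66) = 46.56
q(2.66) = 62.59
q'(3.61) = 63.47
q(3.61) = 114.85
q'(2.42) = 42.29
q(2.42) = 51.93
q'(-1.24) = -22.86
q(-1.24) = 16.38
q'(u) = 17.8*u - 0.79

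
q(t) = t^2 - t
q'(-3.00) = -7.00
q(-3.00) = 12.00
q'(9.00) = 17.00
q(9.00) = 72.00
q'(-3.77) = -8.54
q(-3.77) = 17.98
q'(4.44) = 7.88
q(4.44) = 15.27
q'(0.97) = 0.94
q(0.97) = -0.03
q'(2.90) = 4.80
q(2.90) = 5.51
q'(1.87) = 2.74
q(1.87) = 1.63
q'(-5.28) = -11.56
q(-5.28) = 33.16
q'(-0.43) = -1.86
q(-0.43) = 0.61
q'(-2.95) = -6.90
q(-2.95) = 11.65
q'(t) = 2*t - 1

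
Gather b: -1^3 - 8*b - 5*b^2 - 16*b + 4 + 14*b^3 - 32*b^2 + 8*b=14*b^3 - 37*b^2 - 16*b + 3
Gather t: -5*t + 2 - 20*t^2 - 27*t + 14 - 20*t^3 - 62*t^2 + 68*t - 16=-20*t^3 - 82*t^2 + 36*t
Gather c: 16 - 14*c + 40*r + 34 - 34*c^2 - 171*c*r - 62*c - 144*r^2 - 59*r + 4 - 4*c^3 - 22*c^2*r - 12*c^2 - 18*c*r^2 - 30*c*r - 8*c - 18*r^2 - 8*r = -4*c^3 + c^2*(-22*r - 46) + c*(-18*r^2 - 201*r - 84) - 162*r^2 - 27*r + 54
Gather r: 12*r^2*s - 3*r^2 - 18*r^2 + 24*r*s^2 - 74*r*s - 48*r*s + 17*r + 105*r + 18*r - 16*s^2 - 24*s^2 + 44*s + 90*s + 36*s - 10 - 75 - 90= r^2*(12*s - 21) + r*(24*s^2 - 122*s + 140) - 40*s^2 + 170*s - 175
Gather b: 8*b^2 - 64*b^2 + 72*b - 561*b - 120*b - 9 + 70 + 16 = -56*b^2 - 609*b + 77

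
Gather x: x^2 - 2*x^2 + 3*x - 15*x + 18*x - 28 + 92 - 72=-x^2 + 6*x - 8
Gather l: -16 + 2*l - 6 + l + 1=3*l - 21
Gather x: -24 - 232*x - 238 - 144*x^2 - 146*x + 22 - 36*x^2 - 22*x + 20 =-180*x^2 - 400*x - 220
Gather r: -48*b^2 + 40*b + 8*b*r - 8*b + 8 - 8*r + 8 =-48*b^2 + 32*b + r*(8*b - 8) + 16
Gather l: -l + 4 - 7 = -l - 3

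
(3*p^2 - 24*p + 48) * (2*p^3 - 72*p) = 6*p^5 - 48*p^4 - 120*p^3 + 1728*p^2 - 3456*p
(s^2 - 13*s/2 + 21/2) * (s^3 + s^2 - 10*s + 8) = s^5 - 11*s^4/2 - 6*s^3 + 167*s^2/2 - 157*s + 84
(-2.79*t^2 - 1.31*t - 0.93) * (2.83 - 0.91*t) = 2.5389*t^3 - 6.7036*t^2 - 2.861*t - 2.6319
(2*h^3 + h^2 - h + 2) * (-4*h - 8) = -8*h^4 - 20*h^3 - 4*h^2 - 16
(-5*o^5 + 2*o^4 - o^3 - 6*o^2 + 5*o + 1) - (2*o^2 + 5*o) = -5*o^5 + 2*o^4 - o^3 - 8*o^2 + 1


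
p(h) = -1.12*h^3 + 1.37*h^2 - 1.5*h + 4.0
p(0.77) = 3.15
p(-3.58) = 78.32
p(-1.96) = 20.64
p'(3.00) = -23.52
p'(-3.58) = -54.37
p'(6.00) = -106.02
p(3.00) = -18.41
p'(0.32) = -0.97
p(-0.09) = 4.15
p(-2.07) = 22.91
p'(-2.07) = -21.57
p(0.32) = 3.62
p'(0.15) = -1.16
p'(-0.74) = -5.37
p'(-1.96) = -19.78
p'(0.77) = -1.38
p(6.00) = -197.60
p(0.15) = 3.80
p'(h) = -3.36*h^2 + 2.74*h - 1.5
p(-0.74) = 6.31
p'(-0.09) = -1.77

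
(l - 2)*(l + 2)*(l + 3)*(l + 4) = l^4 + 7*l^3 + 8*l^2 - 28*l - 48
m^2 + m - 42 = (m - 6)*(m + 7)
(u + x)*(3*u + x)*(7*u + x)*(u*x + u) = 21*u^4*x + 21*u^4 + 31*u^3*x^2 + 31*u^3*x + 11*u^2*x^3 + 11*u^2*x^2 + u*x^4 + u*x^3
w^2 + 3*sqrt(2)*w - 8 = (w - sqrt(2))*(w + 4*sqrt(2))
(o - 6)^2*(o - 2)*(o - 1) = o^4 - 15*o^3 + 74*o^2 - 132*o + 72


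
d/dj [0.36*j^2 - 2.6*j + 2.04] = 0.72*j - 2.6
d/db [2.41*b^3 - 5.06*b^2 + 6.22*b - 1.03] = 7.23*b^2 - 10.12*b + 6.22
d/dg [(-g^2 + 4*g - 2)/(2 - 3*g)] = (3*g^2 - 4*g + 2)/(9*g^2 - 12*g + 4)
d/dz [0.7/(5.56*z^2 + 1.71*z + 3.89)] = (-7.784*z - 1.197)/(5.56*z^2 + 1.71*z + 3.89)^2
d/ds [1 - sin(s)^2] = -sin(2*s)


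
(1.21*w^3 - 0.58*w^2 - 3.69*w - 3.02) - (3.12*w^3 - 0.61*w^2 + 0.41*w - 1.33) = -1.91*w^3 + 0.03*w^2 - 4.1*w - 1.69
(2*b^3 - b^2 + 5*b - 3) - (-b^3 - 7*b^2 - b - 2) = 3*b^3 + 6*b^2 + 6*b - 1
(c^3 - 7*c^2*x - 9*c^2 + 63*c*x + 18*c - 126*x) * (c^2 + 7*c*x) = c^5 - 9*c^4 - 49*c^3*x^2 + 18*c^3 + 441*c^2*x^2 - 882*c*x^2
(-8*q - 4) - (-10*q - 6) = 2*q + 2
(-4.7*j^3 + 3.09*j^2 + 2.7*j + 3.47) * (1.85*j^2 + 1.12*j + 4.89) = -8.695*j^5 + 0.452499999999999*j^4 - 14.5272*j^3 + 24.5536*j^2 + 17.0894*j + 16.9683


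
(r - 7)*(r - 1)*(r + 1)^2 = r^4 - 6*r^3 - 8*r^2 + 6*r + 7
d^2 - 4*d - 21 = (d - 7)*(d + 3)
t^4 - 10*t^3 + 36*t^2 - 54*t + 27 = (t - 3)^3*(t - 1)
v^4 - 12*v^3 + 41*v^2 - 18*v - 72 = (v - 6)*(v - 4)*(v - 3)*(v + 1)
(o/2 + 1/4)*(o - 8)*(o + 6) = o^3/2 - 3*o^2/4 - 49*o/2 - 12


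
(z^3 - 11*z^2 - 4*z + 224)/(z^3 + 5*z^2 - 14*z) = (z^3 - 11*z^2 - 4*z + 224)/(z*(z^2 + 5*z - 14))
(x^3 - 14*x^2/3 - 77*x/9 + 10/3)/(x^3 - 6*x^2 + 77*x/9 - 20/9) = (3*x^2 - 13*x - 30)/(3*x^2 - 17*x + 20)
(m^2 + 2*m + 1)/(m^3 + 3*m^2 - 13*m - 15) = (m + 1)/(m^2 + 2*m - 15)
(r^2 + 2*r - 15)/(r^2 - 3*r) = (r + 5)/r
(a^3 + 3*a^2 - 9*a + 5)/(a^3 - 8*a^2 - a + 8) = (a^2 + 4*a - 5)/(a^2 - 7*a - 8)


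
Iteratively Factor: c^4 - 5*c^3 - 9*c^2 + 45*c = (c)*(c^3 - 5*c^2 - 9*c + 45) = c*(c + 3)*(c^2 - 8*c + 15) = c*(c - 3)*(c + 3)*(c - 5)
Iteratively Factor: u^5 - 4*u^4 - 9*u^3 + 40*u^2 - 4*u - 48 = (u - 4)*(u^4 - 9*u^2 + 4*u + 12) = (u - 4)*(u + 3)*(u^3 - 3*u^2 + 4) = (u - 4)*(u - 2)*(u + 3)*(u^2 - u - 2) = (u - 4)*(u - 2)*(u + 1)*(u + 3)*(u - 2)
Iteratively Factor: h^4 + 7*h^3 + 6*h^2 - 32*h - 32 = (h + 4)*(h^3 + 3*h^2 - 6*h - 8) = (h + 1)*(h + 4)*(h^2 + 2*h - 8) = (h - 2)*(h + 1)*(h + 4)*(h + 4)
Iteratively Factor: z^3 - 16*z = (z - 4)*(z^2 + 4*z) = (z - 4)*(z + 4)*(z)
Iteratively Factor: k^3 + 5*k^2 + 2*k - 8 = (k - 1)*(k^2 + 6*k + 8) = (k - 1)*(k + 2)*(k + 4)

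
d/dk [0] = 0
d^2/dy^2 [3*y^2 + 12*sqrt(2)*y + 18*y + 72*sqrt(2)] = 6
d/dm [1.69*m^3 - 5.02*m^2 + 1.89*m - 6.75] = 5.07*m^2 - 10.04*m + 1.89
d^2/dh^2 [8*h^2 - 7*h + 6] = 16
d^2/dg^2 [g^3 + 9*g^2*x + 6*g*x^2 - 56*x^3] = 6*g + 18*x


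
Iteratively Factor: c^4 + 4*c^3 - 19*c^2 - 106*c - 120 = (c + 2)*(c^3 + 2*c^2 - 23*c - 60) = (c + 2)*(c + 3)*(c^2 - c - 20) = (c + 2)*(c + 3)*(c + 4)*(c - 5)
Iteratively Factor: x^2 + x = (x)*(x + 1)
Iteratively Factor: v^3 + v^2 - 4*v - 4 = (v - 2)*(v^2 + 3*v + 2) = (v - 2)*(v + 1)*(v + 2)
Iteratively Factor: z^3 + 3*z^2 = (z + 3)*(z^2) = z*(z + 3)*(z)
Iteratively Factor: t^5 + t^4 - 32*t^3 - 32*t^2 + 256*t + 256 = (t - 4)*(t^4 + 5*t^3 - 12*t^2 - 80*t - 64) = (t - 4)*(t + 4)*(t^3 + t^2 - 16*t - 16) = (t - 4)^2*(t + 4)*(t^2 + 5*t + 4) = (t - 4)^2*(t + 4)^2*(t + 1)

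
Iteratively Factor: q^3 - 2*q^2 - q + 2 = (q - 1)*(q^2 - q - 2) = (q - 2)*(q - 1)*(q + 1)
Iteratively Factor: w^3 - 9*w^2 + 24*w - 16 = (w - 1)*(w^2 - 8*w + 16) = (w - 4)*(w - 1)*(w - 4)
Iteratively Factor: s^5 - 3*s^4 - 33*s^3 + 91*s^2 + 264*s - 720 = (s - 3)*(s^4 - 33*s^2 - 8*s + 240) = (s - 3)*(s + 4)*(s^3 - 4*s^2 - 17*s + 60) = (s - 3)^2*(s + 4)*(s^2 - s - 20) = (s - 3)^2*(s + 4)^2*(s - 5)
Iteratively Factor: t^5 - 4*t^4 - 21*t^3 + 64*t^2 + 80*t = (t - 5)*(t^4 + t^3 - 16*t^2 - 16*t) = (t - 5)*(t + 1)*(t^3 - 16*t) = (t - 5)*(t + 1)*(t + 4)*(t^2 - 4*t) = t*(t - 5)*(t + 1)*(t + 4)*(t - 4)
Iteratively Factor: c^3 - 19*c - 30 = (c + 2)*(c^2 - 2*c - 15) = (c - 5)*(c + 2)*(c + 3)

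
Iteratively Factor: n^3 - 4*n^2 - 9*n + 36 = (n - 4)*(n^2 - 9) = (n - 4)*(n + 3)*(n - 3)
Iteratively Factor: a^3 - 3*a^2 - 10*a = (a)*(a^2 - 3*a - 10) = a*(a - 5)*(a + 2)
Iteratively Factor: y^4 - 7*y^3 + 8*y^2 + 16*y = (y + 1)*(y^3 - 8*y^2 + 16*y) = (y - 4)*(y + 1)*(y^2 - 4*y) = y*(y - 4)*(y + 1)*(y - 4)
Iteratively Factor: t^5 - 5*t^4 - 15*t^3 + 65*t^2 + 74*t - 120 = (t + 3)*(t^4 - 8*t^3 + 9*t^2 + 38*t - 40) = (t - 1)*(t + 3)*(t^3 - 7*t^2 + 2*t + 40) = (t - 1)*(t + 2)*(t + 3)*(t^2 - 9*t + 20) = (t - 4)*(t - 1)*(t + 2)*(t + 3)*(t - 5)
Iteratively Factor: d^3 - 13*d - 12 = (d + 3)*(d^2 - 3*d - 4) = (d + 1)*(d + 3)*(d - 4)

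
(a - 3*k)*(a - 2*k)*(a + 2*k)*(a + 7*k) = a^4 + 4*a^3*k - 25*a^2*k^2 - 16*a*k^3 + 84*k^4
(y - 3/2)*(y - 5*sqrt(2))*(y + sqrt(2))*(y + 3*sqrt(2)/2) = y^4 - 5*sqrt(2)*y^3/2 - 3*y^3/2 - 22*y^2 + 15*sqrt(2)*y^2/4 - 15*sqrt(2)*y + 33*y + 45*sqrt(2)/2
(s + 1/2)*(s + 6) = s^2 + 13*s/2 + 3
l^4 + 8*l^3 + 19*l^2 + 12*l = l*(l + 1)*(l + 3)*(l + 4)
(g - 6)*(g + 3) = g^2 - 3*g - 18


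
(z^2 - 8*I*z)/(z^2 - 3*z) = (z - 8*I)/(z - 3)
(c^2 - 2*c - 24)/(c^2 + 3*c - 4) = (c - 6)/(c - 1)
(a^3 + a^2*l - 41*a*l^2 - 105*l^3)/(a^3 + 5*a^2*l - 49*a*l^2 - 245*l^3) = (a + 3*l)/(a + 7*l)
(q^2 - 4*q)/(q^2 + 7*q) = (q - 4)/(q + 7)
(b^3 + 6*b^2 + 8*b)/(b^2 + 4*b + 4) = b*(b + 4)/(b + 2)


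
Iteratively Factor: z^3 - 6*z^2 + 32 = (z - 4)*(z^2 - 2*z - 8) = (z - 4)^2*(z + 2)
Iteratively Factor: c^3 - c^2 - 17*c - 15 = (c - 5)*(c^2 + 4*c + 3) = (c - 5)*(c + 3)*(c + 1)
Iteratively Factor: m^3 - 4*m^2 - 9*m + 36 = (m - 4)*(m^2 - 9) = (m - 4)*(m + 3)*(m - 3)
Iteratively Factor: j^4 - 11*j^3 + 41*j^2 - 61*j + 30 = (j - 1)*(j^3 - 10*j^2 + 31*j - 30) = (j - 2)*(j - 1)*(j^2 - 8*j + 15) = (j - 5)*(j - 2)*(j - 1)*(j - 3)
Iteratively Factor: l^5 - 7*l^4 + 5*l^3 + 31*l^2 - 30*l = (l - 3)*(l^4 - 4*l^3 - 7*l^2 + 10*l) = l*(l - 3)*(l^3 - 4*l^2 - 7*l + 10) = l*(l - 5)*(l - 3)*(l^2 + l - 2) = l*(l - 5)*(l - 3)*(l - 1)*(l + 2)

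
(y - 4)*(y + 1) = y^2 - 3*y - 4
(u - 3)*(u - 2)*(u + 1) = u^3 - 4*u^2 + u + 6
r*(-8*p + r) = -8*p*r + r^2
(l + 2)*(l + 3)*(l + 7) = l^3 + 12*l^2 + 41*l + 42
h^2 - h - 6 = (h - 3)*(h + 2)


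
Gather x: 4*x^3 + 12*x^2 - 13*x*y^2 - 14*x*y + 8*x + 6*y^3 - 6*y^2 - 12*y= 4*x^3 + 12*x^2 + x*(-13*y^2 - 14*y + 8) + 6*y^3 - 6*y^2 - 12*y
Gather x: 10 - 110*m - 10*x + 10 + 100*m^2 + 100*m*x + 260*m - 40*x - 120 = 100*m^2 + 150*m + x*(100*m - 50) - 100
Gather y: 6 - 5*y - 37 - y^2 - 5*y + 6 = -y^2 - 10*y - 25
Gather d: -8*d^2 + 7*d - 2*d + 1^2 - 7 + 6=-8*d^2 + 5*d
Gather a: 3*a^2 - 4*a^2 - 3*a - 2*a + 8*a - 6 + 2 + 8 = -a^2 + 3*a + 4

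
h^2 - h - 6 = (h - 3)*(h + 2)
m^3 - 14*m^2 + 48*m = m*(m - 8)*(m - 6)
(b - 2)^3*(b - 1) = b^4 - 7*b^3 + 18*b^2 - 20*b + 8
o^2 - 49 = (o - 7)*(o + 7)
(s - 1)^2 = s^2 - 2*s + 1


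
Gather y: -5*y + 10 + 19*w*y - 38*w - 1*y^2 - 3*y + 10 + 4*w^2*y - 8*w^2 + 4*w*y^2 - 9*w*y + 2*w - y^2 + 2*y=-8*w^2 - 36*w + y^2*(4*w - 2) + y*(4*w^2 + 10*w - 6) + 20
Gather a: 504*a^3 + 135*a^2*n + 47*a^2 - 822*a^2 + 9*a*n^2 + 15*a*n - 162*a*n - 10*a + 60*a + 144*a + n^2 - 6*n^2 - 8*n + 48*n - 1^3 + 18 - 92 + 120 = 504*a^3 + a^2*(135*n - 775) + a*(9*n^2 - 147*n + 194) - 5*n^2 + 40*n + 45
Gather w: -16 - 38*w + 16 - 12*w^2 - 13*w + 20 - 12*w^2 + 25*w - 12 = -24*w^2 - 26*w + 8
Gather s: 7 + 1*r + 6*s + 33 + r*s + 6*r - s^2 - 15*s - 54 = 7*r - s^2 + s*(r - 9) - 14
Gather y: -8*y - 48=-8*y - 48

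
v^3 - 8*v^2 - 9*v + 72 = (v - 8)*(v - 3)*(v + 3)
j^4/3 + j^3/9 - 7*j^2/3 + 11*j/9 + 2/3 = (j/3 + 1)*(j - 2)*(j - 1)*(j + 1/3)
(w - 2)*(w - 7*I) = w^2 - 2*w - 7*I*w + 14*I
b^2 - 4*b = b*(b - 4)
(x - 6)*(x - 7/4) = x^2 - 31*x/4 + 21/2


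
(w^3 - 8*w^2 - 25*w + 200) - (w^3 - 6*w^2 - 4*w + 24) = -2*w^2 - 21*w + 176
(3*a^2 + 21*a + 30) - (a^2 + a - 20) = 2*a^2 + 20*a + 50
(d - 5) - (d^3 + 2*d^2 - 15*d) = -d^3 - 2*d^2 + 16*d - 5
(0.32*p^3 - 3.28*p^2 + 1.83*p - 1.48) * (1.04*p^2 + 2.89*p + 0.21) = 0.3328*p^5 - 2.4864*p^4 - 7.5088*p^3 + 3.0607*p^2 - 3.8929*p - 0.3108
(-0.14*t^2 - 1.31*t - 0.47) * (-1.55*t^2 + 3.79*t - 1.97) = 0.217*t^4 + 1.4999*t^3 - 3.9606*t^2 + 0.7994*t + 0.9259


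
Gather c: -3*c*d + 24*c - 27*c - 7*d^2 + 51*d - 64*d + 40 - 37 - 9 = c*(-3*d - 3) - 7*d^2 - 13*d - 6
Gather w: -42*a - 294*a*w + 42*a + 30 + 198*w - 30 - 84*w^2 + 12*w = -84*w^2 + w*(210 - 294*a)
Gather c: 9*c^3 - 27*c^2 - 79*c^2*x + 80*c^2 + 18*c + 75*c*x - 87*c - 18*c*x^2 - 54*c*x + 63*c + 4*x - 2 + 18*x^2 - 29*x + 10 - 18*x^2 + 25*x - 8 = 9*c^3 + c^2*(53 - 79*x) + c*(-18*x^2 + 21*x - 6)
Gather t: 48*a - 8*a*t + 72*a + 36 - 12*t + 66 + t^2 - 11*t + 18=120*a + t^2 + t*(-8*a - 23) + 120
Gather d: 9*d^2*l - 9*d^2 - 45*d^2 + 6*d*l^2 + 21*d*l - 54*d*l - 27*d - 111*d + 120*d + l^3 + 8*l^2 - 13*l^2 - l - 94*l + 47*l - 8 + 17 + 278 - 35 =d^2*(9*l - 54) + d*(6*l^2 - 33*l - 18) + l^3 - 5*l^2 - 48*l + 252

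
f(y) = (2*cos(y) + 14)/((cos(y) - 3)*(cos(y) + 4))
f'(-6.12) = 0.11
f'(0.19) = 0.13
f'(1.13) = 0.35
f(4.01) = -1.04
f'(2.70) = 0.04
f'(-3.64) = 0.05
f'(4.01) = -0.11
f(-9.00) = -1.01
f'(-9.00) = -0.04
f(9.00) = -1.01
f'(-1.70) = -0.23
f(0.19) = -1.59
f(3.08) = -1.00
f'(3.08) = 0.01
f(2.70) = -1.01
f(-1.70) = -1.13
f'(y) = -2*sin(y)/((cos(y) - 3)*(cos(y) + 4)) + (2*cos(y) + 14)*sin(y)/((cos(y) - 3)*(cos(y) + 4)^2) + (2*cos(y) + 14)*sin(y)/((cos(y) - 3)^2*(cos(y) + 4)) = 2*(cos(y)^2 + 14*cos(y) + 19)*sin(y)/((cos(y) - 3)^2*(cos(y) + 4)^2)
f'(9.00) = 0.04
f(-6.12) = -1.59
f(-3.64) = -1.01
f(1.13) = -1.30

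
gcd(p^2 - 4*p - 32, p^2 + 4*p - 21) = 1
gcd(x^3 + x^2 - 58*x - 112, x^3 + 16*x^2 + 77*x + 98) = x^2 + 9*x + 14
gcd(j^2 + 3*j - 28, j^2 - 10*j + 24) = j - 4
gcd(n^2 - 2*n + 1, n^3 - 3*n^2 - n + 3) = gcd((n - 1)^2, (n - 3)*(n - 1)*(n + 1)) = n - 1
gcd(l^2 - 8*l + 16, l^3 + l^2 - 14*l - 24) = l - 4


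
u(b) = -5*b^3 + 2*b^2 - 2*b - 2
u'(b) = -15*b^2 + 4*b - 2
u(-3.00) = 157.00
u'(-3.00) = -149.00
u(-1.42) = 19.19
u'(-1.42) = -37.93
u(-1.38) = 17.71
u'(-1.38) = -36.09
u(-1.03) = 7.65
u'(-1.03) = -22.03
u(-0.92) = 5.43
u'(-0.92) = -18.38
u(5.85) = -946.26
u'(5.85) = -491.94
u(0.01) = -2.02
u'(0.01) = -1.96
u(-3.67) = 279.43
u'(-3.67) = -218.71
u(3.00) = -125.00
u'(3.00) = -125.00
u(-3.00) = 157.00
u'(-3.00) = -149.00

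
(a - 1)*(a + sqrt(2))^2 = a^3 - a^2 + 2*sqrt(2)*a^2 - 2*sqrt(2)*a + 2*a - 2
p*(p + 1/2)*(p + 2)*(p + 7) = p^4 + 19*p^3/2 + 37*p^2/2 + 7*p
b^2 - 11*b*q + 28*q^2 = (b - 7*q)*(b - 4*q)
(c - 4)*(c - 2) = c^2 - 6*c + 8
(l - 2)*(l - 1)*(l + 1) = l^3 - 2*l^2 - l + 2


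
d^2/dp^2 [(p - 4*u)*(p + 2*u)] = 2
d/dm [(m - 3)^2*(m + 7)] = (m - 3)*(3*m + 11)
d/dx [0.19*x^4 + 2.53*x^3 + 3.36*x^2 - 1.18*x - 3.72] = 0.76*x^3 + 7.59*x^2 + 6.72*x - 1.18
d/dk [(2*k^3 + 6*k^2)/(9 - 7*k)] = 4*k*(-7*k^2 + 3*k + 27)/(49*k^2 - 126*k + 81)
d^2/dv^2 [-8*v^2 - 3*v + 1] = -16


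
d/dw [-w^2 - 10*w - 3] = -2*w - 10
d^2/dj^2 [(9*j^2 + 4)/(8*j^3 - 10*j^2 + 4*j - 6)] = (144*j^6 + 168*j^4 + 206*j^3 - 9*j^2 + 24*j + 37)/(64*j^9 - 240*j^8 + 396*j^7 - 509*j^6 + 558*j^5 - 429*j^4 + 296*j^3 - 171*j^2 + 54*j - 27)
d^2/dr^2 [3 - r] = 0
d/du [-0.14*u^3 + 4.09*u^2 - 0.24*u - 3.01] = -0.42*u^2 + 8.18*u - 0.24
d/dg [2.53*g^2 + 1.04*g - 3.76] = 5.06*g + 1.04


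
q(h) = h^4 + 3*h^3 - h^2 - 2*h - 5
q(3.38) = 223.18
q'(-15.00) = -11447.00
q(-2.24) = -14.08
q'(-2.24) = 2.68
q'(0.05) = -2.08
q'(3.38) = 248.52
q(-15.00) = 40300.00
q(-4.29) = 87.03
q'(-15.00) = -11447.00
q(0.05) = -5.10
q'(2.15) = 75.06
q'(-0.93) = 4.43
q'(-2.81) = -14.07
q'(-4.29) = -143.60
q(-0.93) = -5.67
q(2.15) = 37.26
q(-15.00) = 40300.00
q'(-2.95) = -20.47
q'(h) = 4*h^3 + 9*h^2 - 2*h - 2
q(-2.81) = -11.49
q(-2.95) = -9.09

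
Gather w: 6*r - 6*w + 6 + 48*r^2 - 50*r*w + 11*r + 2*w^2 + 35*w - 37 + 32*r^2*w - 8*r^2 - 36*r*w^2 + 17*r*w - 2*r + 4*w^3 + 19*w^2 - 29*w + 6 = 40*r^2 + 15*r + 4*w^3 + w^2*(21 - 36*r) + w*(32*r^2 - 33*r) - 25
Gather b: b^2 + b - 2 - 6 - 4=b^2 + b - 12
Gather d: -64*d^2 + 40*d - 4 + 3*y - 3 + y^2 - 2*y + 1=-64*d^2 + 40*d + y^2 + y - 6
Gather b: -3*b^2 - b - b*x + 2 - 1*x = -3*b^2 + b*(-x - 1) - x + 2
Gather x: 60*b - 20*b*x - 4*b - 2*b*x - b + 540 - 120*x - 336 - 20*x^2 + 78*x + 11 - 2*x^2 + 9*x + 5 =55*b - 22*x^2 + x*(-22*b - 33) + 220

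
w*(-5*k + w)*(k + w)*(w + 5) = -5*k^2*w^2 - 25*k^2*w - 4*k*w^3 - 20*k*w^2 + w^4 + 5*w^3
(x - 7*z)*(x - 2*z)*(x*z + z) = x^3*z - 9*x^2*z^2 + x^2*z + 14*x*z^3 - 9*x*z^2 + 14*z^3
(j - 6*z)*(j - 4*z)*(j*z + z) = j^3*z - 10*j^2*z^2 + j^2*z + 24*j*z^3 - 10*j*z^2 + 24*z^3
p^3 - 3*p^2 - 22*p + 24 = (p - 6)*(p - 1)*(p + 4)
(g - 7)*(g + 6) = g^2 - g - 42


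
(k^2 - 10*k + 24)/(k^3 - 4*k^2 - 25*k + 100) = (k - 6)/(k^2 - 25)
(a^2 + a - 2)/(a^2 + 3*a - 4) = (a + 2)/(a + 4)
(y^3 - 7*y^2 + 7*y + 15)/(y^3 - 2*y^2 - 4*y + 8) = (y^3 - 7*y^2 + 7*y + 15)/(y^3 - 2*y^2 - 4*y + 8)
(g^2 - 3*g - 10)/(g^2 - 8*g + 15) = (g + 2)/(g - 3)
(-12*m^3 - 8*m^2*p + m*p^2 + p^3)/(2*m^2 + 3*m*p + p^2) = (-6*m^2 - m*p + p^2)/(m + p)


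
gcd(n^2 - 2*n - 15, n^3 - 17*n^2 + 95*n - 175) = n - 5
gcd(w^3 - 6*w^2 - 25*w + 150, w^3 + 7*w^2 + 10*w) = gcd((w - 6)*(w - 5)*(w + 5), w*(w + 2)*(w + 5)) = w + 5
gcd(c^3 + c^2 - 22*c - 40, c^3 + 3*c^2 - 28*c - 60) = c^2 - 3*c - 10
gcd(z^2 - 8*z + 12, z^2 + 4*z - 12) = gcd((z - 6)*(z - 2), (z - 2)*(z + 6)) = z - 2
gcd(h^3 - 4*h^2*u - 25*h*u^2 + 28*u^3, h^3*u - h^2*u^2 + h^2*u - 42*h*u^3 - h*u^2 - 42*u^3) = -h + 7*u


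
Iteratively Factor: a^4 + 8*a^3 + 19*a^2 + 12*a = (a + 3)*(a^3 + 5*a^2 + 4*a) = (a + 1)*(a + 3)*(a^2 + 4*a) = a*(a + 1)*(a + 3)*(a + 4)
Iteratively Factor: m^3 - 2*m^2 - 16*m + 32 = (m + 4)*(m^2 - 6*m + 8) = (m - 2)*(m + 4)*(m - 4)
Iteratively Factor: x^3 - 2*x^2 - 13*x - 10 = (x + 1)*(x^2 - 3*x - 10) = (x - 5)*(x + 1)*(x + 2)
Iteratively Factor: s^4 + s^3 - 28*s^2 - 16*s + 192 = (s - 3)*(s^3 + 4*s^2 - 16*s - 64) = (s - 4)*(s - 3)*(s^2 + 8*s + 16) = (s - 4)*(s - 3)*(s + 4)*(s + 4)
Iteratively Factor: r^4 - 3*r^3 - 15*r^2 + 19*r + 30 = (r + 1)*(r^3 - 4*r^2 - 11*r + 30) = (r - 5)*(r + 1)*(r^2 + r - 6) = (r - 5)*(r + 1)*(r + 3)*(r - 2)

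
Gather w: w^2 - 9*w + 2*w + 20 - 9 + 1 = w^2 - 7*w + 12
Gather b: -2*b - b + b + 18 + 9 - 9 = 18 - 2*b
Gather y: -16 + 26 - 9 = 1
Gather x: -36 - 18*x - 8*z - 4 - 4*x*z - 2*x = x*(-4*z - 20) - 8*z - 40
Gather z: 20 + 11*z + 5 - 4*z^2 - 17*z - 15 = -4*z^2 - 6*z + 10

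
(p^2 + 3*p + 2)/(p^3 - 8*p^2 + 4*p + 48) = (p + 1)/(p^2 - 10*p + 24)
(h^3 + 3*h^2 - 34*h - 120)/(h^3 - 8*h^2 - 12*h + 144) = (h + 5)/(h - 6)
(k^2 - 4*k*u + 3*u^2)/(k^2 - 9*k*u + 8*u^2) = (-k + 3*u)/(-k + 8*u)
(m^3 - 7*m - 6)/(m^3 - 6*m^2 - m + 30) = (m + 1)/(m - 5)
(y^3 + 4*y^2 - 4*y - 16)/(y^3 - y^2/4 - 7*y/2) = 4*(y^2 + 6*y + 8)/(y*(4*y + 7))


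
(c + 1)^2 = c^2 + 2*c + 1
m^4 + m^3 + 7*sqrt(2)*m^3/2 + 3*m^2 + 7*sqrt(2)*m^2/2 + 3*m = m*(m + 1)*(m + sqrt(2)/2)*(m + 3*sqrt(2))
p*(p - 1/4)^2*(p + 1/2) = p^4 - 3*p^2/16 + p/32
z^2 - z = z*(z - 1)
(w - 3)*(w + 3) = w^2 - 9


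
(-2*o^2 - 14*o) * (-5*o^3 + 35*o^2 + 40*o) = 10*o^5 - 570*o^3 - 560*o^2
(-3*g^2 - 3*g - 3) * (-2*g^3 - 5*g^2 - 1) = 6*g^5 + 21*g^4 + 21*g^3 + 18*g^2 + 3*g + 3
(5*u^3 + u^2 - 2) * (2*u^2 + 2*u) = 10*u^5 + 12*u^4 + 2*u^3 - 4*u^2 - 4*u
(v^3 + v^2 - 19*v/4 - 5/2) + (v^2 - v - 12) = v^3 + 2*v^2 - 23*v/4 - 29/2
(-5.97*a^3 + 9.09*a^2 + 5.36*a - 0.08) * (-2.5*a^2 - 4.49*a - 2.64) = 14.925*a^5 + 4.0803*a^4 - 38.4533*a^3 - 47.864*a^2 - 13.7912*a + 0.2112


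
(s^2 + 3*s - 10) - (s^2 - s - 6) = 4*s - 4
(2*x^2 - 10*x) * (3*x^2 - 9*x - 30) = 6*x^4 - 48*x^3 + 30*x^2 + 300*x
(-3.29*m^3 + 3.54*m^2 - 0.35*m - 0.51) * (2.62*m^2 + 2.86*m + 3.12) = -8.6198*m^5 - 0.134599999999999*m^4 - 1.0574*m^3 + 8.7076*m^2 - 2.5506*m - 1.5912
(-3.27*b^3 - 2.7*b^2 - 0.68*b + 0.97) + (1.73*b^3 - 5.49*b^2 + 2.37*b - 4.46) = -1.54*b^3 - 8.19*b^2 + 1.69*b - 3.49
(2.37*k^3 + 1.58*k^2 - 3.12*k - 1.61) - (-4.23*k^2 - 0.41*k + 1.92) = 2.37*k^3 + 5.81*k^2 - 2.71*k - 3.53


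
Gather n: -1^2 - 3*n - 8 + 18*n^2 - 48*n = 18*n^2 - 51*n - 9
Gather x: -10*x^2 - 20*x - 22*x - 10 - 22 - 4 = -10*x^2 - 42*x - 36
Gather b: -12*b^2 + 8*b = -12*b^2 + 8*b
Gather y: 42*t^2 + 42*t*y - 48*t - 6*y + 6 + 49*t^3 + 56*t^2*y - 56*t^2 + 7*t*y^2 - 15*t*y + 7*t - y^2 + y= 49*t^3 - 14*t^2 - 41*t + y^2*(7*t - 1) + y*(56*t^2 + 27*t - 5) + 6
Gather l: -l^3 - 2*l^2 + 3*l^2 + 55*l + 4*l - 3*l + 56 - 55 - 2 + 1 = -l^3 + l^2 + 56*l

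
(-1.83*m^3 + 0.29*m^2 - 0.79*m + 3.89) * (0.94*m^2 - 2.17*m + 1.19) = -1.7202*m^5 + 4.2437*m^4 - 3.5496*m^3 + 5.716*m^2 - 9.3814*m + 4.6291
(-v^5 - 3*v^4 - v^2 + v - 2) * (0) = 0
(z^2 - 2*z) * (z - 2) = z^3 - 4*z^2 + 4*z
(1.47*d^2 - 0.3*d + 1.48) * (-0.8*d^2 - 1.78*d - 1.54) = -1.176*d^4 - 2.3766*d^3 - 2.9138*d^2 - 2.1724*d - 2.2792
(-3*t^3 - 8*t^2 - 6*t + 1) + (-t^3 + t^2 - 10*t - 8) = -4*t^3 - 7*t^2 - 16*t - 7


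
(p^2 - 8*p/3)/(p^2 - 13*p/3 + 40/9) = 3*p/(3*p - 5)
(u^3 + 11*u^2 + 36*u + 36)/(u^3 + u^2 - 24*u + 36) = (u^2 + 5*u + 6)/(u^2 - 5*u + 6)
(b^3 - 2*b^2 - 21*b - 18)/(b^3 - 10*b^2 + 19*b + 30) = (b + 3)/(b - 5)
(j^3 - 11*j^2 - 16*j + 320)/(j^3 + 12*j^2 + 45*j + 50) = (j^2 - 16*j + 64)/(j^2 + 7*j + 10)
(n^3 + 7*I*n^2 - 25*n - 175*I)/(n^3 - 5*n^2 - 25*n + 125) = (n + 7*I)/(n - 5)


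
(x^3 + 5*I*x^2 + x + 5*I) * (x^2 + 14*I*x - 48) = x^5 + 19*I*x^4 - 117*x^3 - 221*I*x^2 - 118*x - 240*I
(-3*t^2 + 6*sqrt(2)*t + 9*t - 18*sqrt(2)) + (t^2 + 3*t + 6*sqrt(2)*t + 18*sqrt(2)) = -2*t^2 + 12*t + 12*sqrt(2)*t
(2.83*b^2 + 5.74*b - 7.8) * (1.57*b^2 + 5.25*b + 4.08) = 4.4431*b^4 + 23.8693*b^3 + 29.4354*b^2 - 17.5308*b - 31.824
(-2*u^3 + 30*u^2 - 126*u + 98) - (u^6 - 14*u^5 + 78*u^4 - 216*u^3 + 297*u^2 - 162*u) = -u^6 + 14*u^5 - 78*u^4 + 214*u^3 - 267*u^2 + 36*u + 98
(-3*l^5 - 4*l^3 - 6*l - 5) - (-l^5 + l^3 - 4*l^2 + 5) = -2*l^5 - 5*l^3 + 4*l^2 - 6*l - 10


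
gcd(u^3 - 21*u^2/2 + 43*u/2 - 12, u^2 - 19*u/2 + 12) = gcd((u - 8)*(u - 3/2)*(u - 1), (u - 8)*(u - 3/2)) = u^2 - 19*u/2 + 12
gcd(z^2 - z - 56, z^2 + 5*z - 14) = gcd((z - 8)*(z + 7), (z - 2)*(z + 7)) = z + 7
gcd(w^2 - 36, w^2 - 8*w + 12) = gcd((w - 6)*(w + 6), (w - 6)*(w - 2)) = w - 6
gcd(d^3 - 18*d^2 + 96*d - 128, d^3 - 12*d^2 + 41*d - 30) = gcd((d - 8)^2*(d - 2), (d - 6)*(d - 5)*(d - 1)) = 1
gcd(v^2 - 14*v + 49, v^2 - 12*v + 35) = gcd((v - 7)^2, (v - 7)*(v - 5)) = v - 7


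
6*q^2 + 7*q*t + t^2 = (q + t)*(6*q + t)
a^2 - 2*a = a*(a - 2)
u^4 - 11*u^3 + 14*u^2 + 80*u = u*(u - 8)*(u - 5)*(u + 2)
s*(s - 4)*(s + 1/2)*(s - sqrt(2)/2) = s^4 - 7*s^3/2 - sqrt(2)*s^3/2 - 2*s^2 + 7*sqrt(2)*s^2/4 + sqrt(2)*s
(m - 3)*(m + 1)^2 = m^3 - m^2 - 5*m - 3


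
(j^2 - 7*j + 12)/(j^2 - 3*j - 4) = (j - 3)/(j + 1)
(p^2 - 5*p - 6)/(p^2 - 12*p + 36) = (p + 1)/(p - 6)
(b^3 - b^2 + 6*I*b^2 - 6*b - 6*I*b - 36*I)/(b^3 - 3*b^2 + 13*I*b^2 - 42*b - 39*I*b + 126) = (b + 2)/(b + 7*I)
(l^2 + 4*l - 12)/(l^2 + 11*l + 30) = (l - 2)/(l + 5)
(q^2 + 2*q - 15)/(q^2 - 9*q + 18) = (q + 5)/(q - 6)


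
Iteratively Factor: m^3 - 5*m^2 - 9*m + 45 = (m + 3)*(m^2 - 8*m + 15) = (m - 3)*(m + 3)*(m - 5)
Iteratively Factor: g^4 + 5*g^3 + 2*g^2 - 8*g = (g - 1)*(g^3 + 6*g^2 + 8*g) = (g - 1)*(g + 2)*(g^2 + 4*g) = g*(g - 1)*(g + 2)*(g + 4)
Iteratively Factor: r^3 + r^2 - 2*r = (r - 1)*(r^2 + 2*r) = (r - 1)*(r + 2)*(r)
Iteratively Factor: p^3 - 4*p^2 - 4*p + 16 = (p - 2)*(p^2 - 2*p - 8) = (p - 2)*(p + 2)*(p - 4)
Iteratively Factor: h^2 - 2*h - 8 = (h - 4)*(h + 2)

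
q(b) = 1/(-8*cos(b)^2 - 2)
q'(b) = -16*sin(b)*cos(b)/(-8*cos(b)^2 - 2)^2 = -2*sin(2*b)/(2*cos(2*b) + 3)^2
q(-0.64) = -0.14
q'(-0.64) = 0.15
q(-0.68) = -0.15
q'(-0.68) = 0.17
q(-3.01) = -0.10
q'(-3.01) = -0.02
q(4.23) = -0.27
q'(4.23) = -0.47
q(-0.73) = -0.16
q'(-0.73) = 0.19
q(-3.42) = -0.11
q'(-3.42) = 0.05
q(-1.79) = -0.42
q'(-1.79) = -0.60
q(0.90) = -0.20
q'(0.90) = -0.30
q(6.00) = -0.11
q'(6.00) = 0.05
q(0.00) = -0.10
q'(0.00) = 0.00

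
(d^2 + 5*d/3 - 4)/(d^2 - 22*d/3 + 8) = (d + 3)/(d - 6)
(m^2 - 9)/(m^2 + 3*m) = (m - 3)/m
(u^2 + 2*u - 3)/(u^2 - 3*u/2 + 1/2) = 2*(u + 3)/(2*u - 1)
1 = 1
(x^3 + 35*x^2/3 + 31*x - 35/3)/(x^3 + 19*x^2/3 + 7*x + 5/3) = (3*x^2 + 20*x - 7)/(3*x^2 + 4*x + 1)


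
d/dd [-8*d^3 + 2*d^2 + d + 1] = -24*d^2 + 4*d + 1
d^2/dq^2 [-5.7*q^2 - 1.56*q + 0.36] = -11.4000000000000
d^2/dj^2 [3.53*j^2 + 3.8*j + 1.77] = 7.06000000000000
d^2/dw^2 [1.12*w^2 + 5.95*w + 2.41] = 2.24000000000000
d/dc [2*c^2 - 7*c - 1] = 4*c - 7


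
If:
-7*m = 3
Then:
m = -3/7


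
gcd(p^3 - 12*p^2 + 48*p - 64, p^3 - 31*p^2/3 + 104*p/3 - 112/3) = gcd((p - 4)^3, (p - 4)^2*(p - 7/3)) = p^2 - 8*p + 16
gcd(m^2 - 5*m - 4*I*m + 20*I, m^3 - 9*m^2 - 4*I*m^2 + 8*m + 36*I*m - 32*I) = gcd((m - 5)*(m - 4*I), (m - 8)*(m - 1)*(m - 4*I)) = m - 4*I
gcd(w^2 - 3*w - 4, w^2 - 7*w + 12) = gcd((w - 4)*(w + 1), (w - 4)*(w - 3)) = w - 4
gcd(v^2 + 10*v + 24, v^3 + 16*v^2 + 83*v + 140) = v + 4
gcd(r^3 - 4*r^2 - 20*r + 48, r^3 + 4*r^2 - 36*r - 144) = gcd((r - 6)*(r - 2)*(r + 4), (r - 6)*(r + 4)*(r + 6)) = r^2 - 2*r - 24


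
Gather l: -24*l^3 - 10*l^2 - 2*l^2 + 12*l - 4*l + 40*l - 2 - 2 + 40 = -24*l^3 - 12*l^2 + 48*l + 36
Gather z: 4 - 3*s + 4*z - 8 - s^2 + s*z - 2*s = -s^2 - 5*s + z*(s + 4) - 4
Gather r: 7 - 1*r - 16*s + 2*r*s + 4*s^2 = r*(2*s - 1) + 4*s^2 - 16*s + 7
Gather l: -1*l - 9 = -l - 9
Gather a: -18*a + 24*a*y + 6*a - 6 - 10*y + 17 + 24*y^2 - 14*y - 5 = a*(24*y - 12) + 24*y^2 - 24*y + 6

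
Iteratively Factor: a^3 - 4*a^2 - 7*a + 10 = (a - 1)*(a^2 - 3*a - 10) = (a - 5)*(a - 1)*(a + 2)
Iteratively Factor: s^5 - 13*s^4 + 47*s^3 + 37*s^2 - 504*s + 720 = (s - 5)*(s^4 - 8*s^3 + 7*s^2 + 72*s - 144) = (s - 5)*(s - 4)*(s^3 - 4*s^2 - 9*s + 36) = (s - 5)*(s - 4)*(s + 3)*(s^2 - 7*s + 12) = (s - 5)*(s - 4)^2*(s + 3)*(s - 3)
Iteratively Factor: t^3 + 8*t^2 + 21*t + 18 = (t + 3)*(t^2 + 5*t + 6) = (t + 2)*(t + 3)*(t + 3)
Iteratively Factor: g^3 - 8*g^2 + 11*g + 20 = (g - 4)*(g^2 - 4*g - 5) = (g - 5)*(g - 4)*(g + 1)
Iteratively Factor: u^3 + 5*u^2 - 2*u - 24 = (u + 3)*(u^2 + 2*u - 8) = (u + 3)*(u + 4)*(u - 2)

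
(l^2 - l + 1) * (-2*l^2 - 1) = -2*l^4 + 2*l^3 - 3*l^2 + l - 1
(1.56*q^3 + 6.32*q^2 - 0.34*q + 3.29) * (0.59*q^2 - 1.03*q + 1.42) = 0.9204*q^5 + 2.122*q^4 - 4.495*q^3 + 11.2657*q^2 - 3.8715*q + 4.6718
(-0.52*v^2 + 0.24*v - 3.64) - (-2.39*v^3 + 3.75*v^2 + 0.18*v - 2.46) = 2.39*v^3 - 4.27*v^2 + 0.06*v - 1.18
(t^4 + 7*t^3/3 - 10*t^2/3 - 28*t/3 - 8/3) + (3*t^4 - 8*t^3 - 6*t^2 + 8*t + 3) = 4*t^4 - 17*t^3/3 - 28*t^2/3 - 4*t/3 + 1/3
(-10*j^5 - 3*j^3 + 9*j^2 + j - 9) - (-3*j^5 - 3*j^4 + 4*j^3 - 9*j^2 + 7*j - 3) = -7*j^5 + 3*j^4 - 7*j^3 + 18*j^2 - 6*j - 6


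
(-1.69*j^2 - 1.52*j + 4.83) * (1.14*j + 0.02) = -1.9266*j^3 - 1.7666*j^2 + 5.4758*j + 0.0966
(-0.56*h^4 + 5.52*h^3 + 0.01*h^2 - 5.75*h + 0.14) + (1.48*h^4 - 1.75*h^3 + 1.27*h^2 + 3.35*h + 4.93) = 0.92*h^4 + 3.77*h^3 + 1.28*h^2 - 2.4*h + 5.07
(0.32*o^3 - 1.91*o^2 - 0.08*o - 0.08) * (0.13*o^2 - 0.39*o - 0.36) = 0.0416*o^5 - 0.3731*o^4 + 0.6193*o^3 + 0.7084*o^2 + 0.06*o + 0.0288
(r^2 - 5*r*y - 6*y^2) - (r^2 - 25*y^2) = -5*r*y + 19*y^2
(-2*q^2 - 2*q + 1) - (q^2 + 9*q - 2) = -3*q^2 - 11*q + 3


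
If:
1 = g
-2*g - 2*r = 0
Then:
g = 1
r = -1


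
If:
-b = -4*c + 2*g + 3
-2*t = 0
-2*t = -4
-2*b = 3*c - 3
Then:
No Solution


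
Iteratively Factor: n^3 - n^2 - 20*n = (n - 5)*(n^2 + 4*n) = n*(n - 5)*(n + 4)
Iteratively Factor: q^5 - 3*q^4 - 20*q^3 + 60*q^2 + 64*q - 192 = (q - 3)*(q^4 - 20*q^2 + 64) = (q - 3)*(q - 2)*(q^3 + 2*q^2 - 16*q - 32) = (q - 3)*(q - 2)*(q + 4)*(q^2 - 2*q - 8) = (q - 4)*(q - 3)*(q - 2)*(q + 4)*(q + 2)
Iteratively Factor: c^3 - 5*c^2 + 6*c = (c)*(c^2 - 5*c + 6) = c*(c - 2)*(c - 3)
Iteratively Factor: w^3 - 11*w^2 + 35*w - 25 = (w - 1)*(w^2 - 10*w + 25) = (w - 5)*(w - 1)*(w - 5)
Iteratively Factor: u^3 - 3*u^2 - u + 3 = (u + 1)*(u^2 - 4*u + 3) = (u - 3)*(u + 1)*(u - 1)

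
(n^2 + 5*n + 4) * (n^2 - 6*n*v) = n^4 - 6*n^3*v + 5*n^3 - 30*n^2*v + 4*n^2 - 24*n*v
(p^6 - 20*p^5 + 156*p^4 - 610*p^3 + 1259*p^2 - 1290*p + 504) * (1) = p^6 - 20*p^5 + 156*p^4 - 610*p^3 + 1259*p^2 - 1290*p + 504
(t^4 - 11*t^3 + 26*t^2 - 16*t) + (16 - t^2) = t^4 - 11*t^3 + 25*t^2 - 16*t + 16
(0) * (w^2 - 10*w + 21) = 0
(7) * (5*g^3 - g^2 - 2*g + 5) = 35*g^3 - 7*g^2 - 14*g + 35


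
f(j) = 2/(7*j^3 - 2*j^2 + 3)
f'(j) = 2*(-21*j^2 + 4*j)/(7*j^3 - 2*j^2 + 3)^2 = 2*j*(4 - 21*j)/(7*j^3 - 2*j^2 + 3)^2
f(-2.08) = -0.03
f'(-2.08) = -0.04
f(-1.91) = -0.04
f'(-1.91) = -0.06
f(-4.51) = -0.00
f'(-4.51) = -0.00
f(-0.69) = -7.94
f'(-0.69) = -402.56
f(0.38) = 0.65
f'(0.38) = -0.32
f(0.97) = 0.27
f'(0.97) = -0.56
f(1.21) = 0.16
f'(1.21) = -0.33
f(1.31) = 0.13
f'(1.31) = -0.26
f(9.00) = 0.00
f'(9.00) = 0.00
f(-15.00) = 0.00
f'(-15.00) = 0.00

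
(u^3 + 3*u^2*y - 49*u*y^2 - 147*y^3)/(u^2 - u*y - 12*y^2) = (-u^2 + 49*y^2)/(-u + 4*y)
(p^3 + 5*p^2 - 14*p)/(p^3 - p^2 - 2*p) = (p + 7)/(p + 1)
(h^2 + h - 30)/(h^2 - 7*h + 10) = (h + 6)/(h - 2)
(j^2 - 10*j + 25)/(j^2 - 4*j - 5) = (j - 5)/(j + 1)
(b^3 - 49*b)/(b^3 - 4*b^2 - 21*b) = (b + 7)/(b + 3)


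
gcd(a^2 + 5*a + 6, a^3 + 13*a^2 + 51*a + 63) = a + 3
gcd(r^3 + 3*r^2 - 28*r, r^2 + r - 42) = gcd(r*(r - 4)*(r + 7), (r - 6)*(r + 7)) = r + 7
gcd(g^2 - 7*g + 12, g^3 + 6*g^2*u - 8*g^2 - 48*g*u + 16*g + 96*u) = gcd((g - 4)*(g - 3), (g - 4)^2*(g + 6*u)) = g - 4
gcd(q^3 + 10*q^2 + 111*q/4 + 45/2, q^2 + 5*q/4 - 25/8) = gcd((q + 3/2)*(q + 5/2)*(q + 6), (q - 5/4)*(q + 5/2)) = q + 5/2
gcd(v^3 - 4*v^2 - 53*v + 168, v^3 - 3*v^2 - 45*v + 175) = v + 7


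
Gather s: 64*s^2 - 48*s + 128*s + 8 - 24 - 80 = 64*s^2 + 80*s - 96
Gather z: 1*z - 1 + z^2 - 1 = z^2 + z - 2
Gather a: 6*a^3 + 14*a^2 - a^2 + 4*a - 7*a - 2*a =6*a^3 + 13*a^2 - 5*a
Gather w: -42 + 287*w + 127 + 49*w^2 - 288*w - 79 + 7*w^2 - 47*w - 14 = 56*w^2 - 48*w - 8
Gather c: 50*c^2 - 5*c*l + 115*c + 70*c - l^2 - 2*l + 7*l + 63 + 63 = 50*c^2 + c*(185 - 5*l) - l^2 + 5*l + 126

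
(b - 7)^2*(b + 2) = b^3 - 12*b^2 + 21*b + 98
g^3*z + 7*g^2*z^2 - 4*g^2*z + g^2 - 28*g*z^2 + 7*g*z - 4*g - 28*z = (g - 4)*(g + 7*z)*(g*z + 1)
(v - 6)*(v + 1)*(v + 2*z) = v^3 + 2*v^2*z - 5*v^2 - 10*v*z - 6*v - 12*z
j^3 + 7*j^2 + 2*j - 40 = (j - 2)*(j + 4)*(j + 5)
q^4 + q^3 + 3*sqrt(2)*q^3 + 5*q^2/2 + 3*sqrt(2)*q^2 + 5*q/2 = q*(q + 1)*(q + sqrt(2)/2)*(q + 5*sqrt(2)/2)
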